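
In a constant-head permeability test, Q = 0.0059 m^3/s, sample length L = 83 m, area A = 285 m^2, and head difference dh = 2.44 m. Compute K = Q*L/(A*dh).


From K = Q*L / (A*dh):
Numerator: Q*L = 0.0059 * 83 = 0.4897.
Denominator: A*dh = 285 * 2.44 = 695.4.
K = 0.4897 / 695.4 = 0.000704 m/s.

0.000704


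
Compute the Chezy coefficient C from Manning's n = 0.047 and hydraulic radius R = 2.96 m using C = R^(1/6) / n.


The Chezy coefficient relates to Manning's n through C = R^(1/6) / n.
R^(1/6) = 2.96^(1/6) = 1.198253.
C = 1.198253 / 0.047 = 25.49 m^(1/2)/s.

25.49


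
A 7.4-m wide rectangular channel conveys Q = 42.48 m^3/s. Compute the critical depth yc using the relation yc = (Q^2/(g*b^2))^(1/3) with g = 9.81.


Using yc = (Q^2 / (g * b^2))^(1/3):
Q^2 = 42.48^2 = 1804.55.
g * b^2 = 9.81 * 7.4^2 = 9.81 * 54.76 = 537.2.
Q^2 / (g*b^2) = 1804.55 / 537.2 = 3.3592.
yc = 3.3592^(1/3) = 1.4977 m.

1.4977


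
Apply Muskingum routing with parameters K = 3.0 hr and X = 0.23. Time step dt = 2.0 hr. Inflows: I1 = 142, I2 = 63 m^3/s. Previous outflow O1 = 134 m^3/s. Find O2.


Muskingum coefficients:
denom = 2*K*(1-X) + dt = 2*3.0*(1-0.23) + 2.0 = 6.62.
C0 = (dt - 2*K*X)/denom = (2.0 - 2*3.0*0.23)/6.62 = 0.0937.
C1 = (dt + 2*K*X)/denom = (2.0 + 2*3.0*0.23)/6.62 = 0.5106.
C2 = (2*K*(1-X) - dt)/denom = 0.3958.
O2 = C0*I2 + C1*I1 + C2*O1
   = 0.0937*63 + 0.5106*142 + 0.3958*134
   = 131.44 m^3/s.

131.44


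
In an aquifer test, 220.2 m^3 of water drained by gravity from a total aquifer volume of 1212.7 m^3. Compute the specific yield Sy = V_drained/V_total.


Specific yield Sy = Volume drained / Total volume.
Sy = 220.2 / 1212.7
   = 0.1816.

0.1816


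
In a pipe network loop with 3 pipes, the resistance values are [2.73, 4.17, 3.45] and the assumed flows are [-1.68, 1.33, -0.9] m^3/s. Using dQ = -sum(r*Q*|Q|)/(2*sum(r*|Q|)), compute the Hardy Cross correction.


Numerator terms (r*Q*|Q|): 2.73*-1.68*|-1.68| = -7.7052; 4.17*1.33*|1.33| = 7.3763; 3.45*-0.9*|-0.9| = -2.7945.
Sum of numerator = -3.1233.
Denominator terms (r*|Q|): 2.73*|-1.68| = 4.5864; 4.17*|1.33| = 5.5461; 3.45*|-0.9| = 3.105.
2 * sum of denominator = 2 * 13.2375 = 26.475.
dQ = --3.1233 / 26.475 = 0.118 m^3/s.

0.118


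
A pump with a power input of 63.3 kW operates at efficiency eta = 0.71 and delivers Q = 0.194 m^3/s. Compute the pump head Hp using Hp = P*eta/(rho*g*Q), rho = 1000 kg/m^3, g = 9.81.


Pump head formula: Hp = P * eta / (rho * g * Q).
Numerator: P * eta = 63.3 * 1000 * 0.71 = 44943.0 W.
Denominator: rho * g * Q = 1000 * 9.81 * 0.194 = 1903.14.
Hp = 44943.0 / 1903.14 = 23.62 m.

23.62


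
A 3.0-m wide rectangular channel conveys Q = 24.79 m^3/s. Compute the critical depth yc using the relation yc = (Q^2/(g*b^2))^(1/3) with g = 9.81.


Using yc = (Q^2 / (g * b^2))^(1/3):
Q^2 = 24.79^2 = 614.54.
g * b^2 = 9.81 * 3.0^2 = 9.81 * 9.0 = 88.29.
Q^2 / (g*b^2) = 614.54 / 88.29 = 6.9605.
yc = 6.9605^(1/3) = 1.9093 m.

1.9093


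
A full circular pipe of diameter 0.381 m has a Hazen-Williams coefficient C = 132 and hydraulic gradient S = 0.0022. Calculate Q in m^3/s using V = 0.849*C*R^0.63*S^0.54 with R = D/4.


For a full circular pipe, R = D/4 = 0.381/4 = 0.0953 m.
V = 0.849 * 132 * 0.0953^0.63 * 0.0022^0.54
  = 0.849 * 132 * 0.227345 * 0.03672
  = 0.9356 m/s.
Pipe area A = pi*D^2/4 = pi*0.381^2/4 = 0.114 m^2.
Q = A * V = 0.114 * 0.9356 = 0.1067 m^3/s.

0.1067


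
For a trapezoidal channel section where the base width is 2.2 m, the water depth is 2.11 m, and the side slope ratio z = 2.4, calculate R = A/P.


For a trapezoidal section with side slope z:
A = (b + z*y)*y = (2.2 + 2.4*2.11)*2.11 = 15.327 m^2.
P = b + 2*y*sqrt(1 + z^2) = 2.2 + 2*2.11*sqrt(1 + 2.4^2) = 13.172 m.
R = A/P = 15.327 / 13.172 = 1.1636 m.

1.1636


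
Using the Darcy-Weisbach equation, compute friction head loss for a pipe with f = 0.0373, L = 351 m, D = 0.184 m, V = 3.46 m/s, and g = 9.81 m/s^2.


Darcy-Weisbach equation: h_f = f * (L/D) * V^2/(2g).
f * L/D = 0.0373 * 351/0.184 = 71.1538.
V^2/(2g) = 3.46^2 / (2*9.81) = 11.9716 / 19.62 = 0.6102 m.
h_f = 71.1538 * 0.6102 = 43.416 m.

43.416


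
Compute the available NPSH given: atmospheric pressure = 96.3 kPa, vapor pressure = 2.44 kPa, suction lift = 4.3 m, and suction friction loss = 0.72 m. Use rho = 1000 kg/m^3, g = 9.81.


NPSHa = p_atm/(rho*g) - z_s - hf_s - p_vap/(rho*g).
p_atm/(rho*g) = 96.3*1000 / (1000*9.81) = 9.817 m.
p_vap/(rho*g) = 2.44*1000 / (1000*9.81) = 0.249 m.
NPSHa = 9.817 - 4.3 - 0.72 - 0.249
      = 4.55 m.

4.55


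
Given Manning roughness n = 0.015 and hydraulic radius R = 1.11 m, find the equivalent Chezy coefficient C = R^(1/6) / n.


The Chezy coefficient relates to Manning's n through C = R^(1/6) / n.
R^(1/6) = 1.11^(1/6) = 1.017545.
C = 1.017545 / 0.015 = 67.84 m^(1/2)/s.

67.84


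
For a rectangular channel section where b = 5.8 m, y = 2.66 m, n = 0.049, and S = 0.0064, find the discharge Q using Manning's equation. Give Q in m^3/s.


For a rectangular channel, the cross-sectional area A = b * y = 5.8 * 2.66 = 15.43 m^2.
The wetted perimeter P = b + 2y = 5.8 + 2*2.66 = 11.12 m.
Hydraulic radius R = A/P = 15.43/11.12 = 1.3874 m.
Velocity V = (1/n)*R^(2/3)*S^(1/2) = (1/0.049)*1.3874^(2/3)*0.0064^(1/2) = 2.0309 m/s.
Discharge Q = A * V = 15.43 * 2.0309 = 31.333 m^3/s.

31.333


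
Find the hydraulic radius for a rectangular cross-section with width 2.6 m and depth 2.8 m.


For a rectangular section:
Flow area A = b * y = 2.6 * 2.8 = 7.28 m^2.
Wetted perimeter P = b + 2y = 2.6 + 2*2.8 = 8.2 m.
Hydraulic radius R = A/P = 7.28 / 8.2 = 0.8878 m.

0.8878


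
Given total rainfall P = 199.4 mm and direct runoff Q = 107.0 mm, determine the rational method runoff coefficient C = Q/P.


The runoff coefficient C = runoff depth / rainfall depth.
C = 107.0 / 199.4
  = 0.5366.

0.5366


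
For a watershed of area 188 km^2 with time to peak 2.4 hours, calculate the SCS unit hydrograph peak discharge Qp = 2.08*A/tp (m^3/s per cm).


SCS formula: Qp = 2.08 * A / tp.
Qp = 2.08 * 188 / 2.4
   = 391.04 / 2.4
   = 162.93 m^3/s per cm.

162.93


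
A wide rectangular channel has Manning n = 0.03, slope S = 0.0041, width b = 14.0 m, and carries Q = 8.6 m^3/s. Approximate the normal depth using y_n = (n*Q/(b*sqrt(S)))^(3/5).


We use the wide-channel approximation y_n = (n*Q/(b*sqrt(S)))^(3/5).
sqrt(S) = sqrt(0.0041) = 0.064031.
Numerator: n*Q = 0.03 * 8.6 = 0.258.
Denominator: b*sqrt(S) = 14.0 * 0.064031 = 0.896434.
arg = 0.2878.
y_n = 0.2878^(3/5) = 0.4737 m.

0.4737


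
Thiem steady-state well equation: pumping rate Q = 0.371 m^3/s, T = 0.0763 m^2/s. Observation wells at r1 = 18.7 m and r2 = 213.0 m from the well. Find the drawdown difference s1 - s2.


Thiem equation: s1 - s2 = Q/(2*pi*T) * ln(r2/r1).
ln(r2/r1) = ln(213.0/18.7) = 2.4328.
Q/(2*pi*T) = 0.371 / (2*pi*0.0763) = 0.371 / 0.4794 = 0.7739.
s1 - s2 = 0.7739 * 2.4328 = 1.8827 m.

1.8827


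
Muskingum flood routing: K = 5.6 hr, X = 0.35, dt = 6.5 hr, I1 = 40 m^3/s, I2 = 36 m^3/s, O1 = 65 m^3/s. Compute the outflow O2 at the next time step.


Muskingum coefficients:
denom = 2*K*(1-X) + dt = 2*5.6*(1-0.35) + 6.5 = 13.78.
C0 = (dt - 2*K*X)/denom = (6.5 - 2*5.6*0.35)/13.78 = 0.1872.
C1 = (dt + 2*K*X)/denom = (6.5 + 2*5.6*0.35)/13.78 = 0.7562.
C2 = (2*K*(1-X) - dt)/denom = 0.0566.
O2 = C0*I2 + C1*I1 + C2*O1
   = 0.1872*36 + 0.7562*40 + 0.0566*65
   = 40.67 m^3/s.

40.67


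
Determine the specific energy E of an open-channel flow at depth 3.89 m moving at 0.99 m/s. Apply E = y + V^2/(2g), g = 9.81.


Specific energy E = y + V^2/(2g).
Velocity head = V^2/(2g) = 0.99^2 / (2*9.81) = 0.9801 / 19.62 = 0.05 m.
E = 3.89 + 0.05 = 3.94 m.

3.94


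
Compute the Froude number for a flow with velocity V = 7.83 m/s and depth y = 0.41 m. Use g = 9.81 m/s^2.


The Froude number is defined as Fr = V / sqrt(g*y).
g*y = 9.81 * 0.41 = 4.0221.
sqrt(g*y) = sqrt(4.0221) = 2.0055.
Fr = 7.83 / 2.0055 = 3.9042.

3.9042


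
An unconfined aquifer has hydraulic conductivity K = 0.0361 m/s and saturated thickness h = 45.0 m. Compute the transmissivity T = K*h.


Transmissivity is defined as T = K * h.
T = 0.0361 * 45.0
  = 1.6245 m^2/s.

1.6245


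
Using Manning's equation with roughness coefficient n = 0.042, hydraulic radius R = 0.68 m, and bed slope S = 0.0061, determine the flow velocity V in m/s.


Manning's equation gives V = (1/n) * R^(2/3) * S^(1/2).
First, compute R^(2/3) = 0.68^(2/3) = 0.7733.
Next, S^(1/2) = 0.0061^(1/2) = 0.078102.
Then 1/n = 1/0.042 = 23.81.
V = 23.81 * 0.7733 * 0.078102 = 1.438 m/s.

1.438


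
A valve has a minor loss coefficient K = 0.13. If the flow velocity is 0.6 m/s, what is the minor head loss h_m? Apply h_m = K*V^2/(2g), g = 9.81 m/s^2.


Minor loss formula: h_m = K * V^2/(2g).
V^2 = 0.6^2 = 0.36.
V^2/(2g) = 0.36 / 19.62 = 0.0183 m.
h_m = 0.13 * 0.0183 = 0.0024 m.

0.0024


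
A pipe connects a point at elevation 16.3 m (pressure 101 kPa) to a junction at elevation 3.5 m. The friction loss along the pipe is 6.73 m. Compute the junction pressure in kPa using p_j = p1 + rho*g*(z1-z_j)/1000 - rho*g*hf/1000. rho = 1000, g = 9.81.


Junction pressure: p_j = p1 + rho*g*(z1 - z_j)/1000 - rho*g*hf/1000.
Elevation term = 1000*9.81*(16.3 - 3.5)/1000 = 125.568 kPa.
Friction term = 1000*9.81*6.73/1000 = 66.021 kPa.
p_j = 101 + 125.568 - 66.021 = 160.55 kPa.

160.55


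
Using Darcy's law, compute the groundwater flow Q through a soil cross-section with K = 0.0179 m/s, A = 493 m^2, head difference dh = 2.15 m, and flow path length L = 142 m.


Darcy's law: Q = K * A * i, where i = dh/L.
Hydraulic gradient i = 2.15 / 142 = 0.015141.
Q = 0.0179 * 493 * 0.015141
  = 0.1336 m^3/s.

0.1336


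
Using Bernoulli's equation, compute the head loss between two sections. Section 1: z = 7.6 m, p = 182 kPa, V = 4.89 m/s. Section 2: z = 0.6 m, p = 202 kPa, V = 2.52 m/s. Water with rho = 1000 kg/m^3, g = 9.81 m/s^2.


Total head at each section: H = z + p/(rho*g) + V^2/(2g).
H1 = 7.6 + 182*1000/(1000*9.81) + 4.89^2/(2*9.81)
   = 7.6 + 18.552 + 1.2188
   = 27.371 m.
H2 = 0.6 + 202*1000/(1000*9.81) + 2.52^2/(2*9.81)
   = 0.6 + 20.591 + 0.3237
   = 21.515 m.
h_L = H1 - H2 = 27.371 - 21.515 = 5.856 m.

5.856


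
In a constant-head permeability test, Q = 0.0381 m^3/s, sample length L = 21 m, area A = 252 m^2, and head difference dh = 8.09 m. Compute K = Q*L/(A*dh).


From K = Q*L / (A*dh):
Numerator: Q*L = 0.0381 * 21 = 0.8001.
Denominator: A*dh = 252 * 8.09 = 2038.68.
K = 0.8001 / 2038.68 = 0.000392 m/s.

0.000392


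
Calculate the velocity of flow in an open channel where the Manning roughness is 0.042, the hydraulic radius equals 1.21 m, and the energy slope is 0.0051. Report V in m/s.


Manning's equation gives V = (1/n) * R^(2/3) * S^(1/2).
First, compute R^(2/3) = 1.21^(2/3) = 1.1355.
Next, S^(1/2) = 0.0051^(1/2) = 0.071414.
Then 1/n = 1/0.042 = 23.81.
V = 23.81 * 1.1355 * 0.071414 = 1.9308 m/s.

1.9308


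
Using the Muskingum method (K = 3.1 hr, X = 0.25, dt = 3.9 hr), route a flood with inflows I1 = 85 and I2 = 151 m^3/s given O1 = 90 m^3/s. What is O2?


Muskingum coefficients:
denom = 2*K*(1-X) + dt = 2*3.1*(1-0.25) + 3.9 = 8.55.
C0 = (dt - 2*K*X)/denom = (3.9 - 2*3.1*0.25)/8.55 = 0.2749.
C1 = (dt + 2*K*X)/denom = (3.9 + 2*3.1*0.25)/8.55 = 0.6374.
C2 = (2*K*(1-X) - dt)/denom = 0.0877.
O2 = C0*I2 + C1*I1 + C2*O1
   = 0.2749*151 + 0.6374*85 + 0.0877*90
   = 103.58 m^3/s.

103.58


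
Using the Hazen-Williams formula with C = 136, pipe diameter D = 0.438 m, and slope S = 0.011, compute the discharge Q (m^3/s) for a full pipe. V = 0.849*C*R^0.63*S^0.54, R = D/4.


For a full circular pipe, R = D/4 = 0.438/4 = 0.1095 m.
V = 0.849 * 136 * 0.1095^0.63 * 0.011^0.54
  = 0.849 * 136 * 0.248217 * 0.087569
  = 2.5097 m/s.
Pipe area A = pi*D^2/4 = pi*0.438^2/4 = 0.1507 m^2.
Q = A * V = 0.1507 * 2.5097 = 0.3782 m^3/s.

0.3782


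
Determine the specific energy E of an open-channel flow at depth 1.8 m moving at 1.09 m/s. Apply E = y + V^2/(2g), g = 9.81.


Specific energy E = y + V^2/(2g).
Velocity head = V^2/(2g) = 1.09^2 / (2*9.81) = 1.1881 / 19.62 = 0.0606 m.
E = 1.8 + 0.0606 = 1.8606 m.

1.8606


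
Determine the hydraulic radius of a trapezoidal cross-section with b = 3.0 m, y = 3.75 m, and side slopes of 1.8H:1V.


For a trapezoidal section with side slope z:
A = (b + z*y)*y = (3.0 + 1.8*3.75)*3.75 = 36.562 m^2.
P = b + 2*y*sqrt(1 + z^2) = 3.0 + 2*3.75*sqrt(1 + 1.8^2) = 18.443 m.
R = A/P = 36.562 / 18.443 = 1.9824 m.

1.9824


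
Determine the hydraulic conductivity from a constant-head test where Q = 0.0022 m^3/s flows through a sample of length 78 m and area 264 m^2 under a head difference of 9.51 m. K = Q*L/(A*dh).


From K = Q*L / (A*dh):
Numerator: Q*L = 0.0022 * 78 = 0.1716.
Denominator: A*dh = 264 * 9.51 = 2510.64.
K = 0.1716 / 2510.64 = 6.8e-05 m/s.

6.8e-05


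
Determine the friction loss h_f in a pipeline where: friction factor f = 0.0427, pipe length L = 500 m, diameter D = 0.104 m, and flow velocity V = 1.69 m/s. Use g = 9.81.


Darcy-Weisbach equation: h_f = f * (L/D) * V^2/(2g).
f * L/D = 0.0427 * 500/0.104 = 205.2885.
V^2/(2g) = 1.69^2 / (2*9.81) = 2.8561 / 19.62 = 0.1456 m.
h_f = 205.2885 * 0.1456 = 29.884 m.

29.884


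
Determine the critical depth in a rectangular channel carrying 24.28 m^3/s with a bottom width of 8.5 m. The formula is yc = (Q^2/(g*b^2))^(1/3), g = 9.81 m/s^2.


Using yc = (Q^2 / (g * b^2))^(1/3):
Q^2 = 24.28^2 = 589.52.
g * b^2 = 9.81 * 8.5^2 = 9.81 * 72.25 = 708.77.
Q^2 / (g*b^2) = 589.52 / 708.77 = 0.8318.
yc = 0.8318^(1/3) = 0.9404 m.

0.9404


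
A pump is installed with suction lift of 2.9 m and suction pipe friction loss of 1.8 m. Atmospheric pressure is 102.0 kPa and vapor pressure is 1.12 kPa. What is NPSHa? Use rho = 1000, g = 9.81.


NPSHa = p_atm/(rho*g) - z_s - hf_s - p_vap/(rho*g).
p_atm/(rho*g) = 102.0*1000 / (1000*9.81) = 10.398 m.
p_vap/(rho*g) = 1.12*1000 / (1000*9.81) = 0.114 m.
NPSHa = 10.398 - 2.9 - 1.8 - 0.114
      = 5.58 m.

5.58


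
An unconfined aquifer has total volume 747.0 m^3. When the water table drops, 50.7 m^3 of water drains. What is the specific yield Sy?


Specific yield Sy = Volume drained / Total volume.
Sy = 50.7 / 747.0
   = 0.0679.

0.0679


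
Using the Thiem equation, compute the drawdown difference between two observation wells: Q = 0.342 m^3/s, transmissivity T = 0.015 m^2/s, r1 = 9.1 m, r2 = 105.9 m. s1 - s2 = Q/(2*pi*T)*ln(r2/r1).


Thiem equation: s1 - s2 = Q/(2*pi*T) * ln(r2/r1).
ln(r2/r1) = ln(105.9/9.1) = 2.4542.
Q/(2*pi*T) = 0.342 / (2*pi*0.015) = 0.342 / 0.0942 = 3.6287.
s1 - s2 = 3.6287 * 2.4542 = 8.9057 m.

8.9057


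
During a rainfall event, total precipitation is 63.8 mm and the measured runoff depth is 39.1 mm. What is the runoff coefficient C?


The runoff coefficient C = runoff depth / rainfall depth.
C = 39.1 / 63.8
  = 0.6129.

0.6129


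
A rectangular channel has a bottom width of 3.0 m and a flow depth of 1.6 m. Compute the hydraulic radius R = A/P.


For a rectangular section:
Flow area A = b * y = 3.0 * 1.6 = 4.8 m^2.
Wetted perimeter P = b + 2y = 3.0 + 2*1.6 = 6.2 m.
Hydraulic radius R = A/P = 4.8 / 6.2 = 0.7742 m.

0.7742


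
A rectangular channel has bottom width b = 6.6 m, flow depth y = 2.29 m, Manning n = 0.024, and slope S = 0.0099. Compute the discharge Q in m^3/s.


For a rectangular channel, the cross-sectional area A = b * y = 6.6 * 2.29 = 15.11 m^2.
The wetted perimeter P = b + 2y = 6.6 + 2*2.29 = 11.18 m.
Hydraulic radius R = A/P = 15.11/11.18 = 1.3519 m.
Velocity V = (1/n)*R^(2/3)*S^(1/2) = (1/0.024)*1.3519^(2/3)*0.0099^(1/2) = 5.0687 m/s.
Discharge Q = A * V = 15.11 * 5.0687 = 76.609 m^3/s.

76.609


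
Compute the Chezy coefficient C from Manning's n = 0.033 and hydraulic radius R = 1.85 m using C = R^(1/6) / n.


The Chezy coefficient relates to Manning's n through C = R^(1/6) / n.
R^(1/6) = 1.85^(1/6) = 1.107972.
C = 1.107972 / 0.033 = 33.57 m^(1/2)/s.

33.57


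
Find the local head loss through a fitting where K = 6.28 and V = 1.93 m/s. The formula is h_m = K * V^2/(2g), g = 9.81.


Minor loss formula: h_m = K * V^2/(2g).
V^2 = 1.93^2 = 3.7249.
V^2/(2g) = 3.7249 / 19.62 = 0.1899 m.
h_m = 6.28 * 0.1899 = 1.1923 m.

1.1923


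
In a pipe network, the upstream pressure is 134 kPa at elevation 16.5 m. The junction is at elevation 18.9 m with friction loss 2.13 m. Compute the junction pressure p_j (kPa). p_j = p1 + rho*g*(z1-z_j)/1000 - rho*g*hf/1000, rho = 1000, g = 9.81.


Junction pressure: p_j = p1 + rho*g*(z1 - z_j)/1000 - rho*g*hf/1000.
Elevation term = 1000*9.81*(16.5 - 18.9)/1000 = -23.544 kPa.
Friction term = 1000*9.81*2.13/1000 = 20.895 kPa.
p_j = 134 + -23.544 - 20.895 = 89.56 kPa.

89.56


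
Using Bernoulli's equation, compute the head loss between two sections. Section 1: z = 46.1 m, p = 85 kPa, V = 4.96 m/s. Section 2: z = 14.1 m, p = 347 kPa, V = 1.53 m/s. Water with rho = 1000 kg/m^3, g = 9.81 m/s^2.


Total head at each section: H = z + p/(rho*g) + V^2/(2g).
H1 = 46.1 + 85*1000/(1000*9.81) + 4.96^2/(2*9.81)
   = 46.1 + 8.665 + 1.2539
   = 56.019 m.
H2 = 14.1 + 347*1000/(1000*9.81) + 1.53^2/(2*9.81)
   = 14.1 + 35.372 + 0.1193
   = 49.591 m.
h_L = H1 - H2 = 56.019 - 49.591 = 6.427 m.

6.427


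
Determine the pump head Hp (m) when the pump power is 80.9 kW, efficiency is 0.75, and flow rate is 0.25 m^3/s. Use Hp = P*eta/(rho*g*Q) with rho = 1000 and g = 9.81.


Pump head formula: Hp = P * eta / (rho * g * Q).
Numerator: P * eta = 80.9 * 1000 * 0.75 = 60675.0 W.
Denominator: rho * g * Q = 1000 * 9.81 * 0.25 = 2452.5.
Hp = 60675.0 / 2452.5 = 24.74 m.

24.74


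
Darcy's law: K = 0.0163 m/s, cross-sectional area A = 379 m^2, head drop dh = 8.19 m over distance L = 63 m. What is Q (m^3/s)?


Darcy's law: Q = K * A * i, where i = dh/L.
Hydraulic gradient i = 8.19 / 63 = 0.13.
Q = 0.0163 * 379 * 0.13
  = 0.8031 m^3/s.

0.8031


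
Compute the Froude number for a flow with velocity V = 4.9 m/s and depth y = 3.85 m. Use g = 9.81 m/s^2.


The Froude number is defined as Fr = V / sqrt(g*y).
g*y = 9.81 * 3.85 = 37.7685.
sqrt(g*y) = sqrt(37.7685) = 6.1456.
Fr = 4.9 / 6.1456 = 0.7973.

0.7973


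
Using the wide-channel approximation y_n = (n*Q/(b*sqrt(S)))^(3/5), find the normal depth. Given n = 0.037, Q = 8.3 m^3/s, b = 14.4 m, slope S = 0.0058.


We use the wide-channel approximation y_n = (n*Q/(b*sqrt(S)))^(3/5).
sqrt(S) = sqrt(0.0058) = 0.076158.
Numerator: n*Q = 0.037 * 8.3 = 0.3071.
Denominator: b*sqrt(S) = 14.4 * 0.076158 = 1.096675.
arg = 0.28.
y_n = 0.28^(3/5) = 0.4659 m.

0.4659


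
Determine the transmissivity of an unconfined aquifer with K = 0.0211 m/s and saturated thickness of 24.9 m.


Transmissivity is defined as T = K * h.
T = 0.0211 * 24.9
  = 0.5254 m^2/s.

0.5254


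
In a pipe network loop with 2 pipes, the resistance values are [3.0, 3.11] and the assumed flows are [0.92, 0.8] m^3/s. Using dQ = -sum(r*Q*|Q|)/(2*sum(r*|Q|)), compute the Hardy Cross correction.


Numerator terms (r*Q*|Q|): 3.0*0.92*|0.92| = 2.5392; 3.11*0.8*|0.8| = 1.9904.
Sum of numerator = 4.5296.
Denominator terms (r*|Q|): 3.0*|0.92| = 2.76; 3.11*|0.8| = 2.488.
2 * sum of denominator = 2 * 5.248 = 10.496.
dQ = -4.5296 / 10.496 = -0.4316 m^3/s.

-0.4316


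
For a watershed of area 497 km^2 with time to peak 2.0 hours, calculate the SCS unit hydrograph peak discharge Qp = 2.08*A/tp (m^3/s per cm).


SCS formula: Qp = 2.08 * A / tp.
Qp = 2.08 * 497 / 2.0
   = 1033.76 / 2.0
   = 516.88 m^3/s per cm.

516.88


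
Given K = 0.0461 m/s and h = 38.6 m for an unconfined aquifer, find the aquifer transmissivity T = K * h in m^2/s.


Transmissivity is defined as T = K * h.
T = 0.0461 * 38.6
  = 1.7795 m^2/s.

1.7795


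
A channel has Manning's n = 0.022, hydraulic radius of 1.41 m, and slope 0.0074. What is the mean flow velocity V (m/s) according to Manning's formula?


Manning's equation gives V = (1/n) * R^(2/3) * S^(1/2).
First, compute R^(2/3) = 1.41^(2/3) = 1.2574.
Next, S^(1/2) = 0.0074^(1/2) = 0.086023.
Then 1/n = 1/0.022 = 45.45.
V = 45.45 * 1.2574 * 0.086023 = 4.9167 m/s.

4.9167


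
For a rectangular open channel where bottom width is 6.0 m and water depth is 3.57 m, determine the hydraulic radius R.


For a rectangular section:
Flow area A = b * y = 6.0 * 3.57 = 21.42 m^2.
Wetted perimeter P = b + 2y = 6.0 + 2*3.57 = 13.14 m.
Hydraulic radius R = A/P = 21.42 / 13.14 = 1.6301 m.

1.6301


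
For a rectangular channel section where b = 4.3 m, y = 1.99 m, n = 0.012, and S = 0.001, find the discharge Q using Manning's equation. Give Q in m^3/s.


For a rectangular channel, the cross-sectional area A = b * y = 4.3 * 1.99 = 8.56 m^2.
The wetted perimeter P = b + 2y = 4.3 + 2*1.99 = 8.28 m.
Hydraulic radius R = A/P = 8.56/8.28 = 1.0335 m.
Velocity V = (1/n)*R^(2/3)*S^(1/2) = (1/0.012)*1.0335^(2/3)*0.001^(1/2) = 2.6937 m/s.
Discharge Q = A * V = 8.56 * 2.6937 = 23.05 m^3/s.

23.05


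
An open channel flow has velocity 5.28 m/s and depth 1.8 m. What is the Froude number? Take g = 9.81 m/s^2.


The Froude number is defined as Fr = V / sqrt(g*y).
g*y = 9.81 * 1.8 = 17.658.
sqrt(g*y) = sqrt(17.658) = 4.2021.
Fr = 5.28 / 4.2021 = 1.2565.

1.2565


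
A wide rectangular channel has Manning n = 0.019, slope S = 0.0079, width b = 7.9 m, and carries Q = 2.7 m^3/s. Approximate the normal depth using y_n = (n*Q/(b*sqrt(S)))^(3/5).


We use the wide-channel approximation y_n = (n*Q/(b*sqrt(S)))^(3/5).
sqrt(S) = sqrt(0.0079) = 0.088882.
Numerator: n*Q = 0.019 * 2.7 = 0.0513.
Denominator: b*sqrt(S) = 7.9 * 0.088882 = 0.702168.
arg = 0.0731.
y_n = 0.0731^(3/5) = 0.2081 m.

0.2081


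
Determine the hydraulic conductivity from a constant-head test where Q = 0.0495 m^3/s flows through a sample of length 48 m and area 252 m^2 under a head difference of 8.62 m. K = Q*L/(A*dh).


From K = Q*L / (A*dh):
Numerator: Q*L = 0.0495 * 48 = 2.376.
Denominator: A*dh = 252 * 8.62 = 2172.24.
K = 2.376 / 2172.24 = 0.001094 m/s.

0.001094


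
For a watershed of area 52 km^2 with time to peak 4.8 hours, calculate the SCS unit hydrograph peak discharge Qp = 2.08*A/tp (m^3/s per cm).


SCS formula: Qp = 2.08 * A / tp.
Qp = 2.08 * 52 / 4.8
   = 108.16 / 4.8
   = 22.53 m^3/s per cm.

22.53


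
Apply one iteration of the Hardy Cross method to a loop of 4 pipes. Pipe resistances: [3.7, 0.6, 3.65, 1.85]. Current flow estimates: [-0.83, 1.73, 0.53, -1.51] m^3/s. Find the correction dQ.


Numerator terms (r*Q*|Q|): 3.7*-0.83*|-0.83| = -2.5489; 0.6*1.73*|1.73| = 1.7957; 3.65*0.53*|0.53| = 1.0253; 1.85*-1.51*|-1.51| = -4.2182.
Sum of numerator = -3.9461.
Denominator terms (r*|Q|): 3.7*|-0.83| = 3.071; 0.6*|1.73| = 1.038; 3.65*|0.53| = 1.9345; 1.85*|-1.51| = 2.7935.
2 * sum of denominator = 2 * 8.837 = 17.674.
dQ = --3.9461 / 17.674 = 0.2233 m^3/s.

0.2233


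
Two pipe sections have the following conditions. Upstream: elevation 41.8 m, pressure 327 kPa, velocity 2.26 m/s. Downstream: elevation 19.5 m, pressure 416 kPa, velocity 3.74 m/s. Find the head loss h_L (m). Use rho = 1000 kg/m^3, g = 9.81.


Total head at each section: H = z + p/(rho*g) + V^2/(2g).
H1 = 41.8 + 327*1000/(1000*9.81) + 2.26^2/(2*9.81)
   = 41.8 + 33.333 + 0.2603
   = 75.394 m.
H2 = 19.5 + 416*1000/(1000*9.81) + 3.74^2/(2*9.81)
   = 19.5 + 42.406 + 0.7129
   = 62.619 m.
h_L = H1 - H2 = 75.394 - 62.619 = 12.775 m.

12.775


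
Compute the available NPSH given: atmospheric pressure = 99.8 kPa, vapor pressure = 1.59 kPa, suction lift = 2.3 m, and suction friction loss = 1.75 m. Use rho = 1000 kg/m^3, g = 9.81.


NPSHa = p_atm/(rho*g) - z_s - hf_s - p_vap/(rho*g).
p_atm/(rho*g) = 99.8*1000 / (1000*9.81) = 10.173 m.
p_vap/(rho*g) = 1.59*1000 / (1000*9.81) = 0.162 m.
NPSHa = 10.173 - 2.3 - 1.75 - 0.162
      = 5.96 m.

5.96


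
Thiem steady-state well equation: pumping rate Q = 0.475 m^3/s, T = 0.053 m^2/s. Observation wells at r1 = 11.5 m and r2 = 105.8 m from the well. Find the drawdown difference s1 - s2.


Thiem equation: s1 - s2 = Q/(2*pi*T) * ln(r2/r1).
ln(r2/r1) = ln(105.8/11.5) = 2.2192.
Q/(2*pi*T) = 0.475 / (2*pi*0.053) = 0.475 / 0.333 = 1.4264.
s1 - s2 = 1.4264 * 2.2192 = 3.1654 m.

3.1654


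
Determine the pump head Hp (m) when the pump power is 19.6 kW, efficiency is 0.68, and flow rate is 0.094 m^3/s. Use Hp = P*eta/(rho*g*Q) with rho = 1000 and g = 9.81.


Pump head formula: Hp = P * eta / (rho * g * Q).
Numerator: P * eta = 19.6 * 1000 * 0.68 = 13328.0 W.
Denominator: rho * g * Q = 1000 * 9.81 * 0.094 = 922.14.
Hp = 13328.0 / 922.14 = 14.45 m.

14.45


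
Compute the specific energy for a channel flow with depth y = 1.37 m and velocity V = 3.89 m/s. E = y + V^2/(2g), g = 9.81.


Specific energy E = y + V^2/(2g).
Velocity head = V^2/(2g) = 3.89^2 / (2*9.81) = 15.1321 / 19.62 = 0.7713 m.
E = 1.37 + 0.7713 = 2.1413 m.

2.1413


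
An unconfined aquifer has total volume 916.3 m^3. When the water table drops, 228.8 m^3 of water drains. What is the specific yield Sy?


Specific yield Sy = Volume drained / Total volume.
Sy = 228.8 / 916.3
   = 0.2497.

0.2497


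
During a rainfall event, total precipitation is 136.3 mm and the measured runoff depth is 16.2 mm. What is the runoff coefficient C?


The runoff coefficient C = runoff depth / rainfall depth.
C = 16.2 / 136.3
  = 0.1189.

0.1189


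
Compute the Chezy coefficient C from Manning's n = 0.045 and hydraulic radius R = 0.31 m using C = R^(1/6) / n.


The Chezy coefficient relates to Manning's n through C = R^(1/6) / n.
R^(1/6) = 0.31^(1/6) = 0.822672.
C = 0.822672 / 0.045 = 18.28 m^(1/2)/s.

18.28


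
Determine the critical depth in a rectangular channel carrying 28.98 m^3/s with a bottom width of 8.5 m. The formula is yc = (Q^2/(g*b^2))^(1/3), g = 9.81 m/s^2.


Using yc = (Q^2 / (g * b^2))^(1/3):
Q^2 = 28.98^2 = 839.84.
g * b^2 = 9.81 * 8.5^2 = 9.81 * 72.25 = 708.77.
Q^2 / (g*b^2) = 839.84 / 708.77 = 1.1849.
yc = 1.1849^(1/3) = 1.0582 m.

1.0582


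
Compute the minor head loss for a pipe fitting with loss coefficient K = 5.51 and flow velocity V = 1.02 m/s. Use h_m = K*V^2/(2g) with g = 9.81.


Minor loss formula: h_m = K * V^2/(2g).
V^2 = 1.02^2 = 1.0404.
V^2/(2g) = 1.0404 / 19.62 = 0.053 m.
h_m = 5.51 * 0.053 = 0.2922 m.

0.2922


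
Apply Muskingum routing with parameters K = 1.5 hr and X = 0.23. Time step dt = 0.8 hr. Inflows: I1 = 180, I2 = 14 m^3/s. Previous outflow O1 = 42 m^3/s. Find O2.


Muskingum coefficients:
denom = 2*K*(1-X) + dt = 2*1.5*(1-0.23) + 0.8 = 3.11.
C0 = (dt - 2*K*X)/denom = (0.8 - 2*1.5*0.23)/3.11 = 0.0354.
C1 = (dt + 2*K*X)/denom = (0.8 + 2*1.5*0.23)/3.11 = 0.4791.
C2 = (2*K*(1-X) - dt)/denom = 0.4855.
O2 = C0*I2 + C1*I1 + C2*O1
   = 0.0354*14 + 0.4791*180 + 0.4855*42
   = 107.13 m^3/s.

107.13


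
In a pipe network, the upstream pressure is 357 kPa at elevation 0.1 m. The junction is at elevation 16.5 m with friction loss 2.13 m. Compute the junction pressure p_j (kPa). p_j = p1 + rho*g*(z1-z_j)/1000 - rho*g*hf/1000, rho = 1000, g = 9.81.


Junction pressure: p_j = p1 + rho*g*(z1 - z_j)/1000 - rho*g*hf/1000.
Elevation term = 1000*9.81*(0.1 - 16.5)/1000 = -160.884 kPa.
Friction term = 1000*9.81*2.13/1000 = 20.895 kPa.
p_j = 357 + -160.884 - 20.895 = 175.22 kPa.

175.22


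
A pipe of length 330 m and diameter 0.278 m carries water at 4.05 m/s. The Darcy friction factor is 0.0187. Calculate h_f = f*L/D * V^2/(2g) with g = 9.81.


Darcy-Weisbach equation: h_f = f * (L/D) * V^2/(2g).
f * L/D = 0.0187 * 330/0.278 = 22.1978.
V^2/(2g) = 4.05^2 / (2*9.81) = 16.4025 / 19.62 = 0.836 m.
h_f = 22.1978 * 0.836 = 18.558 m.

18.558


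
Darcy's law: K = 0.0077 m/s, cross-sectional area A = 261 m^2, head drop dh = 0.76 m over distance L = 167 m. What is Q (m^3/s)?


Darcy's law: Q = K * A * i, where i = dh/L.
Hydraulic gradient i = 0.76 / 167 = 0.004551.
Q = 0.0077 * 261 * 0.004551
  = 0.0091 m^3/s.

0.0091


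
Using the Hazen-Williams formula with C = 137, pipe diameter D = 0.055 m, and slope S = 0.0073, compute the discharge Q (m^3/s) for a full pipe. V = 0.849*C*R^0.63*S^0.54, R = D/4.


For a full circular pipe, R = D/4 = 0.055/4 = 0.0138 m.
V = 0.849 * 137 * 0.0138^0.63 * 0.0073^0.54
  = 0.849 * 137 * 0.067163 * 0.070177
  = 0.5482 m/s.
Pipe area A = pi*D^2/4 = pi*0.055^2/4 = 0.0024 m^2.
Q = A * V = 0.0024 * 0.5482 = 0.0013 m^3/s.

0.0013


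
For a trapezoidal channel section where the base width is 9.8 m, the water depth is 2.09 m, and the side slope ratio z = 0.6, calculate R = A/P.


For a trapezoidal section with side slope z:
A = (b + z*y)*y = (9.8 + 0.6*2.09)*2.09 = 23.103 m^2.
P = b + 2*y*sqrt(1 + z^2) = 9.8 + 2*2.09*sqrt(1 + 0.6^2) = 14.675 m.
R = A/P = 23.103 / 14.675 = 1.5743 m.

1.5743


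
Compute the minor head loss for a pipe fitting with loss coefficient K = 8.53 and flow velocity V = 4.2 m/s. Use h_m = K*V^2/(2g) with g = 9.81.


Minor loss formula: h_m = K * V^2/(2g).
V^2 = 4.2^2 = 17.64.
V^2/(2g) = 17.64 / 19.62 = 0.8991 m.
h_m = 8.53 * 0.8991 = 7.6692 m.

7.6692


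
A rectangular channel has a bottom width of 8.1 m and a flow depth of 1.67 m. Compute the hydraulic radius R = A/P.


For a rectangular section:
Flow area A = b * y = 8.1 * 1.67 = 13.53 m^2.
Wetted perimeter P = b + 2y = 8.1 + 2*1.67 = 11.44 m.
Hydraulic radius R = A/P = 13.53 / 11.44 = 1.1824 m.

1.1824


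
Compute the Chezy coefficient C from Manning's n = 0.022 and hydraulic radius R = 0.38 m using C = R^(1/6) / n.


The Chezy coefficient relates to Manning's n through C = R^(1/6) / n.
R^(1/6) = 0.38^(1/6) = 0.851067.
C = 0.851067 / 0.022 = 38.68 m^(1/2)/s.

38.68


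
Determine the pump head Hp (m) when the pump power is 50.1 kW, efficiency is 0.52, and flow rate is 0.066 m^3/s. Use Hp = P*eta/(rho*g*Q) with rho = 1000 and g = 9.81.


Pump head formula: Hp = P * eta / (rho * g * Q).
Numerator: P * eta = 50.1 * 1000 * 0.52 = 26052.0 W.
Denominator: rho * g * Q = 1000 * 9.81 * 0.066 = 647.46.
Hp = 26052.0 / 647.46 = 40.24 m.

40.24


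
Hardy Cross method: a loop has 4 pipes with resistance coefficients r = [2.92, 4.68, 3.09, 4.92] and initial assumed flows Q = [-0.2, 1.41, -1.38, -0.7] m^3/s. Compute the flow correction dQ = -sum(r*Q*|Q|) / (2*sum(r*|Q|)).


Numerator terms (r*Q*|Q|): 2.92*-0.2*|-0.2| = -0.1168; 4.68*1.41*|1.41| = 9.3043; 3.09*-1.38*|-1.38| = -5.8846; 4.92*-0.7*|-0.7| = -2.4108.
Sum of numerator = 0.8921.
Denominator terms (r*|Q|): 2.92*|-0.2| = 0.584; 4.68*|1.41| = 6.5988; 3.09*|-1.38| = 4.2642; 4.92*|-0.7| = 3.444.
2 * sum of denominator = 2 * 14.891 = 29.782.
dQ = -0.8921 / 29.782 = -0.03 m^3/s.

-0.03


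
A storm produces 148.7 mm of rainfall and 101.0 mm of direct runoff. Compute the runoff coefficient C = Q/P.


The runoff coefficient C = runoff depth / rainfall depth.
C = 101.0 / 148.7
  = 0.6792.

0.6792


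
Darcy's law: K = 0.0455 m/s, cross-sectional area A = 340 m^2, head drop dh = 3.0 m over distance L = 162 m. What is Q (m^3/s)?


Darcy's law: Q = K * A * i, where i = dh/L.
Hydraulic gradient i = 3.0 / 162 = 0.018519.
Q = 0.0455 * 340 * 0.018519
  = 0.2865 m^3/s.

0.2865


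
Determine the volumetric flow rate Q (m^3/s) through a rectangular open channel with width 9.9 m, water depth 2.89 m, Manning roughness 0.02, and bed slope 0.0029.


For a rectangular channel, the cross-sectional area A = b * y = 9.9 * 2.89 = 28.61 m^2.
The wetted perimeter P = b + 2y = 9.9 + 2*2.89 = 15.68 m.
Hydraulic radius R = A/P = 28.61/15.68 = 1.8247 m.
Velocity V = (1/n)*R^(2/3)*S^(1/2) = (1/0.02)*1.8247^(2/3)*0.0029^(1/2) = 4.0206 m/s.
Discharge Q = A * V = 28.61 * 4.0206 = 115.034 m^3/s.

115.034


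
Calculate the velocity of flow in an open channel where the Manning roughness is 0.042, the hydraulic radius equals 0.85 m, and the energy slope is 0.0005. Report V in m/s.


Manning's equation gives V = (1/n) * R^(2/3) * S^(1/2).
First, compute R^(2/3) = 0.85^(2/3) = 0.8973.
Next, S^(1/2) = 0.0005^(1/2) = 0.022361.
Then 1/n = 1/0.042 = 23.81.
V = 23.81 * 0.8973 * 0.022361 = 0.4777 m/s.

0.4777


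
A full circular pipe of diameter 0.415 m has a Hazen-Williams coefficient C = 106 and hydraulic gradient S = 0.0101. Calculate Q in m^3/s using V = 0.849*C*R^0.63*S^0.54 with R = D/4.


For a full circular pipe, R = D/4 = 0.415/4 = 0.1037 m.
V = 0.849 * 106 * 0.1037^0.63 * 0.0101^0.54
  = 0.849 * 106 * 0.239923 * 0.083625
  = 1.8056 m/s.
Pipe area A = pi*D^2/4 = pi*0.415^2/4 = 0.1353 m^2.
Q = A * V = 0.1353 * 1.8056 = 0.2442 m^3/s.

0.2442


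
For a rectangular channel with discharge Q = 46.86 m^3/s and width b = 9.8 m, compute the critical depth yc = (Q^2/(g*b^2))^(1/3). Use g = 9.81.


Using yc = (Q^2 / (g * b^2))^(1/3):
Q^2 = 46.86^2 = 2195.86.
g * b^2 = 9.81 * 9.8^2 = 9.81 * 96.04 = 942.15.
Q^2 / (g*b^2) = 2195.86 / 942.15 = 2.3307.
yc = 2.3307^(1/3) = 1.3259 m.

1.3259


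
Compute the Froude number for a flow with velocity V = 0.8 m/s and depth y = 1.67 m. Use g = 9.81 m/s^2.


The Froude number is defined as Fr = V / sqrt(g*y).
g*y = 9.81 * 1.67 = 16.3827.
sqrt(g*y) = sqrt(16.3827) = 4.0476.
Fr = 0.8 / 4.0476 = 0.1977.

0.1977


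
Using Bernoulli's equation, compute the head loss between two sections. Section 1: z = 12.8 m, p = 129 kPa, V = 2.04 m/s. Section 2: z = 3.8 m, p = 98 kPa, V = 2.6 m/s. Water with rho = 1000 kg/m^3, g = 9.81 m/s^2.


Total head at each section: H = z + p/(rho*g) + V^2/(2g).
H1 = 12.8 + 129*1000/(1000*9.81) + 2.04^2/(2*9.81)
   = 12.8 + 13.15 + 0.2121
   = 26.162 m.
H2 = 3.8 + 98*1000/(1000*9.81) + 2.6^2/(2*9.81)
   = 3.8 + 9.99 + 0.3445
   = 14.134 m.
h_L = H1 - H2 = 26.162 - 14.134 = 12.028 m.

12.028


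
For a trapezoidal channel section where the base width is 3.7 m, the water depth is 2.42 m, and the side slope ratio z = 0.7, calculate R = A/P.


For a trapezoidal section with side slope z:
A = (b + z*y)*y = (3.7 + 0.7*2.42)*2.42 = 13.053 m^2.
P = b + 2*y*sqrt(1 + z^2) = 3.7 + 2*2.42*sqrt(1 + 0.7^2) = 9.608 m.
R = A/P = 13.053 / 9.608 = 1.3586 m.

1.3586


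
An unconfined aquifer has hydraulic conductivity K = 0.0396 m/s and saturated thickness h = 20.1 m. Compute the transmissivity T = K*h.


Transmissivity is defined as T = K * h.
T = 0.0396 * 20.1
  = 0.796 m^2/s.

0.796


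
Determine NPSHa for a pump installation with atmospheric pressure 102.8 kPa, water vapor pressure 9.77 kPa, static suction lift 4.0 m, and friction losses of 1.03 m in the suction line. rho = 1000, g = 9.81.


NPSHa = p_atm/(rho*g) - z_s - hf_s - p_vap/(rho*g).
p_atm/(rho*g) = 102.8*1000 / (1000*9.81) = 10.479 m.
p_vap/(rho*g) = 9.77*1000 / (1000*9.81) = 0.996 m.
NPSHa = 10.479 - 4.0 - 1.03 - 0.996
      = 4.45 m.

4.45


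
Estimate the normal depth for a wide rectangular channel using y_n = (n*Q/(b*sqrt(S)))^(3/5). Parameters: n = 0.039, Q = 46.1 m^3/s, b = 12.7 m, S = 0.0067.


We use the wide-channel approximation y_n = (n*Q/(b*sqrt(S)))^(3/5).
sqrt(S) = sqrt(0.0067) = 0.081854.
Numerator: n*Q = 0.039 * 46.1 = 1.7979.
Denominator: b*sqrt(S) = 12.7 * 0.081854 = 1.039546.
arg = 1.7295.
y_n = 1.7295^(3/5) = 1.3892 m.

1.3892


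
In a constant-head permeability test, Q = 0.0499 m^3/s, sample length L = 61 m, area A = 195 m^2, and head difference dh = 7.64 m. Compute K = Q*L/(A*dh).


From K = Q*L / (A*dh):
Numerator: Q*L = 0.0499 * 61 = 3.0439.
Denominator: A*dh = 195 * 7.64 = 1489.8.
K = 3.0439 / 1489.8 = 0.002043 m/s.

0.002043


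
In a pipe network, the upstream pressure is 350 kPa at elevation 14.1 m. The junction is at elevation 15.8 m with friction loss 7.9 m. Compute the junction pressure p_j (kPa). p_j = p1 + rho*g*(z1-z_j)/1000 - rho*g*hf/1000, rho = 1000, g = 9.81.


Junction pressure: p_j = p1 + rho*g*(z1 - z_j)/1000 - rho*g*hf/1000.
Elevation term = 1000*9.81*(14.1 - 15.8)/1000 = -16.677 kPa.
Friction term = 1000*9.81*7.9/1000 = 77.499 kPa.
p_j = 350 + -16.677 - 77.499 = 255.82 kPa.

255.82


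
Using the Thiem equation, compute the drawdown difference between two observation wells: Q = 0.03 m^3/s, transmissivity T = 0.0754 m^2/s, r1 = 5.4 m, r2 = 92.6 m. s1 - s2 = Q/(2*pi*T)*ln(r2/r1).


Thiem equation: s1 - s2 = Q/(2*pi*T) * ln(r2/r1).
ln(r2/r1) = ln(92.6/5.4) = 2.8419.
Q/(2*pi*T) = 0.03 / (2*pi*0.0754) = 0.03 / 0.4738 = 0.0633.
s1 - s2 = 0.0633 * 2.8419 = 0.18 m.

0.18


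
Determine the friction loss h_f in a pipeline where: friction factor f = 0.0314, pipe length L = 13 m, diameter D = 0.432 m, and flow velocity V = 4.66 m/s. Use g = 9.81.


Darcy-Weisbach equation: h_f = f * (L/D) * V^2/(2g).
f * L/D = 0.0314 * 13/0.432 = 0.9449.
V^2/(2g) = 4.66^2 / (2*9.81) = 21.7156 / 19.62 = 1.1068 m.
h_f = 0.9449 * 1.1068 = 1.046 m.

1.046


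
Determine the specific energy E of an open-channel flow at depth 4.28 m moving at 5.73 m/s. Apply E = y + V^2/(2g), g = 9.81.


Specific energy E = y + V^2/(2g).
Velocity head = V^2/(2g) = 5.73^2 / (2*9.81) = 32.8329 / 19.62 = 1.6734 m.
E = 4.28 + 1.6734 = 5.9534 m.

5.9534


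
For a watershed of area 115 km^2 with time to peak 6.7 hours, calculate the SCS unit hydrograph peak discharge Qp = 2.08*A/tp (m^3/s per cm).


SCS formula: Qp = 2.08 * A / tp.
Qp = 2.08 * 115 / 6.7
   = 239.2 / 6.7
   = 35.7 m^3/s per cm.

35.7


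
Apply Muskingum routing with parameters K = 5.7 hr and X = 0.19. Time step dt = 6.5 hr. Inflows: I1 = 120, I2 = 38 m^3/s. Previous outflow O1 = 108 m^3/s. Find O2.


Muskingum coefficients:
denom = 2*K*(1-X) + dt = 2*5.7*(1-0.19) + 6.5 = 15.734.
C0 = (dt - 2*K*X)/denom = (6.5 - 2*5.7*0.19)/15.734 = 0.2755.
C1 = (dt + 2*K*X)/denom = (6.5 + 2*5.7*0.19)/15.734 = 0.5508.
C2 = (2*K*(1-X) - dt)/denom = 0.1738.
O2 = C0*I2 + C1*I1 + C2*O1
   = 0.2755*38 + 0.5508*120 + 0.1738*108
   = 95.33 m^3/s.

95.33


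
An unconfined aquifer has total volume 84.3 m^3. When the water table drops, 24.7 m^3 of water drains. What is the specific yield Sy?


Specific yield Sy = Volume drained / Total volume.
Sy = 24.7 / 84.3
   = 0.293.

0.293


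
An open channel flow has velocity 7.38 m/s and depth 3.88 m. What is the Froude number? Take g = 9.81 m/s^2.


The Froude number is defined as Fr = V / sqrt(g*y).
g*y = 9.81 * 3.88 = 38.0628.
sqrt(g*y) = sqrt(38.0628) = 6.1695.
Fr = 7.38 / 6.1695 = 1.1962.

1.1962


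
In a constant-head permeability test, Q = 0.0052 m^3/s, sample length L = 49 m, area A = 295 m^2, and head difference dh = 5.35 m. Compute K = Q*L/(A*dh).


From K = Q*L / (A*dh):
Numerator: Q*L = 0.0052 * 49 = 0.2548.
Denominator: A*dh = 295 * 5.35 = 1578.25.
K = 0.2548 / 1578.25 = 0.000161 m/s.

0.000161


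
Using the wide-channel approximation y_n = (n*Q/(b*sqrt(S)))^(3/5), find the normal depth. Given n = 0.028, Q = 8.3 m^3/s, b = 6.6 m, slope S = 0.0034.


We use the wide-channel approximation y_n = (n*Q/(b*sqrt(S)))^(3/5).
sqrt(S) = sqrt(0.0034) = 0.05831.
Numerator: n*Q = 0.028 * 8.3 = 0.2324.
Denominator: b*sqrt(S) = 6.6 * 0.05831 = 0.384846.
arg = 0.6039.
y_n = 0.6039^(3/5) = 0.7389 m.

0.7389


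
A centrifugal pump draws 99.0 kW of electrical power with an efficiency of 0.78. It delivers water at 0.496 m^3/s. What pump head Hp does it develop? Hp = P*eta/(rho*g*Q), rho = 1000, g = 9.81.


Pump head formula: Hp = P * eta / (rho * g * Q).
Numerator: P * eta = 99.0 * 1000 * 0.78 = 77220.0 W.
Denominator: rho * g * Q = 1000 * 9.81 * 0.496 = 4865.76.
Hp = 77220.0 / 4865.76 = 15.87 m.

15.87


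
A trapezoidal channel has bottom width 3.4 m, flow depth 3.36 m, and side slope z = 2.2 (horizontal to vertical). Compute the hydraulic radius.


For a trapezoidal section with side slope z:
A = (b + z*y)*y = (3.4 + 2.2*3.36)*3.36 = 36.261 m^2.
P = b + 2*y*sqrt(1 + z^2) = 3.4 + 2*3.36*sqrt(1 + 2.2^2) = 19.64 m.
R = A/P = 36.261 / 19.64 = 1.8463 m.

1.8463


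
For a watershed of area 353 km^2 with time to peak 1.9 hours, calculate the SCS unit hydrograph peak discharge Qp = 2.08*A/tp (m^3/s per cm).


SCS formula: Qp = 2.08 * A / tp.
Qp = 2.08 * 353 / 1.9
   = 734.24 / 1.9
   = 386.44 m^3/s per cm.

386.44


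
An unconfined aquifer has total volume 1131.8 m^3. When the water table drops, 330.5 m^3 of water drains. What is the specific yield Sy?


Specific yield Sy = Volume drained / Total volume.
Sy = 330.5 / 1131.8
   = 0.292.

0.292
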